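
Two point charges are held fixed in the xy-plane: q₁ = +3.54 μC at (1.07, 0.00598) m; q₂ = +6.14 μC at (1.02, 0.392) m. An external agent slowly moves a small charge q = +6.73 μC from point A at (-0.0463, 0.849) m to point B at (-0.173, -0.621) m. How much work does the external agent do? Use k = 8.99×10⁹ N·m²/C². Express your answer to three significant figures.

-0.0821 J

For quasistatic motion the external work equals the change in potential energy: W_ext = qΔV = q(V_B − V_A).
At A: distances to the source charges are 1.40 m, 1.16 m; V_A = Σ kqᵢ/rᵢ = 7.03×10⁴ V.
At B: distances to the source charges are 1.39 m, 1.57 m; V_B = Σ kqᵢ/rᵢ = 5.81×10⁴ V.
ΔV = V_B − V_A = -1.22×10⁴ V.
W_ext = qΔV = (6.73×10⁻⁶ C)(-1.22×10⁴ V) = -0.0821 J.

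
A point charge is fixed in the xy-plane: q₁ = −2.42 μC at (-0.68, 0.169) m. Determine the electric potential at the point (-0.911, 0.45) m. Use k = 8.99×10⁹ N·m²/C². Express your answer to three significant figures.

-5.98×10⁴ V

Electric potential is a scalar, so the contributions from each charge add algebraically: V = Σ kqᵢ/rᵢ.
Distances from the field point to each charge: r₁ = 0.364 m.
V = k[(-2.42×10⁻⁶)/(0.364)] = -5.98×10⁴ V.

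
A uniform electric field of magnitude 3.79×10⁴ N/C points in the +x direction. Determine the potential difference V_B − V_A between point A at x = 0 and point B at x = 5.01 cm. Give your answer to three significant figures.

-1900 V

In a uniform field, potential decreases in the direction of E: V_B − V_A = −E·Δx.
V_B − V_A = −(3.79×10⁴ V/m)(0.0501 m) = -1900 V.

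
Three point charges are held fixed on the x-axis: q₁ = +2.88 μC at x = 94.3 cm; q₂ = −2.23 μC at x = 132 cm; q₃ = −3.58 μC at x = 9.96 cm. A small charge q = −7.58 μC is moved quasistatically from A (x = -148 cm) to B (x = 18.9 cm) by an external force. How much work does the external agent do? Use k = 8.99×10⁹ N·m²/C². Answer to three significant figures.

2.48 J

For quasistatic motion the external work equals the change in potential energy: W_ext = qΔV = q(V_B − V_A).
At A: distances to the source charges are 2.42 m, 2.80 m, 1.58 m; V_A = Σ kqᵢ/rᵢ = -1.68×10⁴ V.
At B: distances to the source charges are 0.754 m, 1.13 m, 0.0894 m; V_B = Σ kqᵢ/rᵢ = -3.43×10⁵ V.
ΔV = V_B − V_A = -3.27×10⁵ V.
W_ext = qΔV = (-7.58×10⁻⁶ C)(-3.27×10⁵ V) = 2.48 J.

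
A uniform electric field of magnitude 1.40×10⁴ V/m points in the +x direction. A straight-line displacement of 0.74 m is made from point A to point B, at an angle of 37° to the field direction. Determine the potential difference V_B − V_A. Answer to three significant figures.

-8270 V

Only the component of displacement along E changes the potential: ΔV = −E·d·cosθ.
ΔV = −(1.40×10⁴ V/m)(0.740 m)cos37° = -8270 V.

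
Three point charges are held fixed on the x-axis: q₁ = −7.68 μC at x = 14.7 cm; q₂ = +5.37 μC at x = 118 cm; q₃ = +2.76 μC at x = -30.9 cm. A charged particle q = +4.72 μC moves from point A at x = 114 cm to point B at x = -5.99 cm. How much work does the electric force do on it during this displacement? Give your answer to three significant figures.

6.37 J

The work done by the electric force is W_field = −ΔU = −q(V_B − V_A) = q(V_A − V_B).
At A: distances to the source charges are 0.993 m, 0.0400 m, 1.45 m; V_A = Σ kqᵢ/rᵢ = 1.15×10⁶ V.
At B: distances to the source charges are 0.207 m, 1.24 m, 0.249 m; V_B = Σ kqᵢ/rᵢ = -1.95×10⁵ V.
ΔV = V_B − V_A = -1.35×10⁶ V.
W_field = −qΔV = −(4.72×10⁻⁶ C)(-1.35×10⁶ V) = 6.37 J.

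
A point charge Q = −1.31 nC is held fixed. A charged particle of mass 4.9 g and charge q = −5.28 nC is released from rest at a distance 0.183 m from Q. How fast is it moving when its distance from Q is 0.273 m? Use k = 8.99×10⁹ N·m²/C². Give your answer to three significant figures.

6.76×10⁻³ m/s

Only the electrostatic force acts, so mechanical energy is conserved: ½mv² = U₁ − U₂ = kQq(1/r₁ − 1/r₂).
U₁ − U₂ = (8.99×10⁹ N·m²/C²)(-1.31×10⁻⁹ C)(-5.28×10⁻⁹ C)(1/0.183 − 1/0.273) = 1.12×10⁻⁷ J.
v = √(2·1.12×10⁻⁷/4.90×10⁻³) = 6.76×10⁻³ m/s.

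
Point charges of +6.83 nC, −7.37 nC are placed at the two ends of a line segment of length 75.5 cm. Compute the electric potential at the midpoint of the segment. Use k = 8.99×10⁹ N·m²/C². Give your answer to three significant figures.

-12.9 V

Electric potential is a scalar, so the contributions from each charge add algebraically: V = Σ kqᵢ/rᵢ.
Each charge is 0.378 m from the midpoint.
V = k[(6.83×10⁻⁹)/(0.378) + (-7.37×10⁻⁹)/(0.378)] = -12.9 V.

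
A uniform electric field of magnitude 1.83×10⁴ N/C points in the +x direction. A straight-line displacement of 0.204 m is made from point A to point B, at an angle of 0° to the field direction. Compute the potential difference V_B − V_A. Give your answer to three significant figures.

-3730 V

Only the component of displacement along E changes the potential: ΔV = −E·d·cosθ.
ΔV = −(1.83×10⁴ V/m)(0.204 m)cos0° = -3730 V.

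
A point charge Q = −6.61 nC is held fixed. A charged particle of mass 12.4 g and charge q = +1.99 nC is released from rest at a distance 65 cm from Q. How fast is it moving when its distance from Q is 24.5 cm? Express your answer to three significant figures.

6.96×10⁻³ m/s

Only the electrostatic force acts, so mechanical energy is conserved: ½mv² = U₁ − U₂ = kQq(1/r₁ − 1/r₂).
U₁ − U₂ = (8.99×10⁹ N·m²/C²)(-6.61×10⁻⁹ C)(1.99×10⁻⁹ C)(1/0.650 − 1/0.245) = 3.01×10⁻⁷ J.
v = √(2·3.01×10⁻⁷/0.0124) = 6.96×10⁻³ m/s.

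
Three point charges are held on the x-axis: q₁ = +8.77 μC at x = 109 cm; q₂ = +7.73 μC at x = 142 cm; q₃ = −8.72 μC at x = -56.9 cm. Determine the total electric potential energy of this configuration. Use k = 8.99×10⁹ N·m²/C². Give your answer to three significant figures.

1.13 J

The work to assemble the configuration equals its total potential energy, U = Σ kqᵢqⱼ/rᵢⱼ over all pairs.
Pair separations: r₁₂ = 0.330 m, r₁₃ = 1.66 m, r₂₃ = 1.99 m.
U = (1.85) + (-0.414) + (-0.305) = 1.13 J.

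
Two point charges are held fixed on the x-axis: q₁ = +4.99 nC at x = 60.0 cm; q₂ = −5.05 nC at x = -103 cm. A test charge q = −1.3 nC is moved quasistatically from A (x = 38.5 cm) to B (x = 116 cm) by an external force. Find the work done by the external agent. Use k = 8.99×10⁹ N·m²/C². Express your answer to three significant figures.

1.52×10⁻⁷ J

For quasistatic motion the external work equals the change in potential energy: W_ext = qΔV = q(V_B − V_A).
At A: distances to the source charges are 0.215 m, 1.42 m; V_A = Σ kqᵢ/rᵢ = 177 V.
At B: distances to the source charges are 0.560 m, 2.19 m; V_B = Σ kqᵢ/rᵢ = 59.4 V.
ΔV = V_B − V_A = -117 V.
W_ext = qΔV = (-1.30×10⁻⁹ C)(-117 V) = 1.52×10⁻⁷ J.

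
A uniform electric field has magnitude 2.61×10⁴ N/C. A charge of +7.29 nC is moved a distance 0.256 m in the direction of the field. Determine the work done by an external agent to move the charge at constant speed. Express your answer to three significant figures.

-4.87×10⁻⁵ J

The potential change for a displacement 0.256 m in the direction of the field is ΔV = −Ed = -6680 V.
W_ext = qΔV = -4.87×10⁻⁵ J.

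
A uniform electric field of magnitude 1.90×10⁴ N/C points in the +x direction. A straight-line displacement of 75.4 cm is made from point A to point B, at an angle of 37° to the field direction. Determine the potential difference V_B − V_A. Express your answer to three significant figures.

-1.14×10⁴ V

Only the component of displacement along E changes the potential: ΔV = −E·d·cosθ.
ΔV = −(1.90×10⁴ V/m)(0.754 m)cos37° = -1.14×10⁴ V.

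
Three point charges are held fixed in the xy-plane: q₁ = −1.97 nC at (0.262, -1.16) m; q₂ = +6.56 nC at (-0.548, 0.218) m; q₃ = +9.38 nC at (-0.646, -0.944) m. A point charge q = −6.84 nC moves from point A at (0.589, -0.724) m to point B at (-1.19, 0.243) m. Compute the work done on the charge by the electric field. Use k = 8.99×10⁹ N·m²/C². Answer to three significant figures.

4.99×10⁻⁷ J

The work done by the electric force is W_field = −ΔU = −q(V_B − V_A) = q(V_A − V_B).
At A: distances to the source charges are 0.545 m, 1.48 m, 1.25 m; V_A = Σ kqᵢ/rᵢ = 74.7 V.
At B: distances to the source charges are 2.02 m, 0.642 m, 1.31 m; V_B = Σ kqᵢ/rᵢ = 148 V.
ΔV = V_B − V_A = 72.9 V.
W_field = −qΔV = −(-6.84×10⁻⁹ C)(72.9 V) = 4.99×10⁻⁷ J.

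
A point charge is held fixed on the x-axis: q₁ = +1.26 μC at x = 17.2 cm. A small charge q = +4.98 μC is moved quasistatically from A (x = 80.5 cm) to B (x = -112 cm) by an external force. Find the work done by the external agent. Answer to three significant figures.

For quasistatic motion the external work equals the change in potential energy: W_ext = qΔV = q(V_B − V_A).
At A: distance to the source charge is 0.633 m; V_A = kq₁/r = 1.79×10⁴ V.
At B: distance to the source charge is 1.29 m; V_B = kq₁/r = 8770 V.
ΔV = V_B − V_A = -9130 V.
W_ext = qΔV = (4.98×10⁻⁶ C)(-9130 V) = -0.0455 J.

-0.0455 J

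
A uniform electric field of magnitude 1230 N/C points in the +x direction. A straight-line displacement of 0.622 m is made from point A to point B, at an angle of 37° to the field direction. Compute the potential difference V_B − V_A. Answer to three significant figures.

-611 V

Only the component of displacement along E changes the potential: ΔV = −E·d·cosθ.
ΔV = −(1230 V/m)(0.622 m)cos37° = -611 V.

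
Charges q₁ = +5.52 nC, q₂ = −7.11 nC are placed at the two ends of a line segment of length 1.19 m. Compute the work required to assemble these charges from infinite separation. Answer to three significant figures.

-2.96×10⁻⁷ J

The assembly work is the sum of pairwise potential energies, U = Σ_{i<j} kqᵢqⱼ/rᵢⱼ.
The separation is r = 1.19 m.
U = (-2.96×10⁻⁷) = -2.96×10⁻⁷ J.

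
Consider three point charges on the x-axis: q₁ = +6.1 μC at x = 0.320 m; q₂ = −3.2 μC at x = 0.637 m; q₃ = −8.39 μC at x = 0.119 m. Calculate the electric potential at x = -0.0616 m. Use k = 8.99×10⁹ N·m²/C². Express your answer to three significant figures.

The total potential is the scalar sum of each charge's contribution, V = Σ kqᵢ/rᵢ.
Distances from the field point to each charge: r₁ = 0.382 m, r₂ = 0.699 m, r₃ = 0.181 m.
V = k[(6.10×10⁻⁶)/(0.382) + (-3.20×10⁻⁶)/(0.699) + (-8.39×10⁻⁶)/(0.181)] = -3.15×10⁵ V.

-3.15×10⁵ V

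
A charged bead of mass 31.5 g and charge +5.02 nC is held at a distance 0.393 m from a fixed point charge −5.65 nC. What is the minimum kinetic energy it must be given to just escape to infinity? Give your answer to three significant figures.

6.49×10⁻⁷ J

To just escape, total mechanical energy must reach zero at infinity: ½mv²_min + U = 0, so ½mv²_min = −U = |kQq|/r.
|U| = |kQq|/r = (8.99×10⁹ N·m²/C²)(5.65×10⁻⁹)(5.02×10⁻⁹)/(0.393) = 6.49×10⁻⁷ J.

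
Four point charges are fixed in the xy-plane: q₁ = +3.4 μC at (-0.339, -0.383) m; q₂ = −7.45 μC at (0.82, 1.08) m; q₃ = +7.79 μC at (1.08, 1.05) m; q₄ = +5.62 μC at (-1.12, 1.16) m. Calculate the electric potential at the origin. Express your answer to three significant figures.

8.82×10⁴ V

The total potential is the scalar sum of each charge's contribution, V = Σ kqᵢ/rᵢ.
Distances from the field point to each charge: r₁ = 0.511 m, r₂ = 1.36 m, r₃ = 1.51 m, r₄ = 1.61 m.
V = k[(3.40×10⁻⁶)/(0.511) + (-7.45×10⁻⁶)/(1.36) + (7.79×10⁻⁶)/(1.51) + (5.62×10⁻⁶)/(1.61)] = 8.82×10⁴ V.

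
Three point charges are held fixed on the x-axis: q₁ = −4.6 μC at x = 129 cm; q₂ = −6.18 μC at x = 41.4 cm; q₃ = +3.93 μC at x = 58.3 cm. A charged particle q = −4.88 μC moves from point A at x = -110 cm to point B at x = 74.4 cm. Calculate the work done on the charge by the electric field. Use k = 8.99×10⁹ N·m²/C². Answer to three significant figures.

0.0408 J

The work done by the electric force is W_field = −ΔU = −q(V_B − V_A) = q(V_A − V_B).
At A: distances to the source charges are 2.39 m, 1.51 m, 1.68 m; V_A = Σ kqᵢ/rᵢ = -3.30×10⁴ V.
At B: distances to the source charges are 0.546 m, 0.330 m, 0.161 m; V_B = Σ kqᵢ/rᵢ = -2.47×10⁴ V.
ΔV = V_B − V_A = 8350 V.
W_field = −qΔV = −(-4.88×10⁻⁶ C)(8350 V) = 0.0408 J.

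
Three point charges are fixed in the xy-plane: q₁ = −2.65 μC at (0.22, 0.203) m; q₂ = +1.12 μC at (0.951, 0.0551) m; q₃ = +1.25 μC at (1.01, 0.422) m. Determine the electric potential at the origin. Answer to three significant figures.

Electric potential is a scalar, so the contributions from each charge add algebraically: V = Σ kqᵢ/rᵢ.
Distances from the field point to each charge: r₁ = 0.299 m, r₂ = 0.953 m, r₃ = 1.09 m.
V = k[(-2.65×10⁻⁶)/(0.299) + (1.12×10⁻⁶)/(0.953) + (1.25×10⁻⁶)/(1.09)] = -5.87×10⁴ V.

-5.87×10⁴ V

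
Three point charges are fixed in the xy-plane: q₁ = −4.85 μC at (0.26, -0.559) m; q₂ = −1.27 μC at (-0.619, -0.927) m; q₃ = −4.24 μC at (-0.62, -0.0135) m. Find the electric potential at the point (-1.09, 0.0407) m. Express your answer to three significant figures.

Electric potential is a scalar, so the contributions from each charge add algebraically: V = Σ kqᵢ/rᵢ.
Distances from the field point to each charge: r₁ = 1.48 m, r₂ = 1.08 m, r₃ = 0.473 m.
V = k[(-4.85×10⁻⁶)/(1.48) + (-1.27×10⁻⁶)/(1.08) + (-4.24×10⁻⁶)/(0.473)] = -1.21×10⁵ V.

-1.21×10⁵ V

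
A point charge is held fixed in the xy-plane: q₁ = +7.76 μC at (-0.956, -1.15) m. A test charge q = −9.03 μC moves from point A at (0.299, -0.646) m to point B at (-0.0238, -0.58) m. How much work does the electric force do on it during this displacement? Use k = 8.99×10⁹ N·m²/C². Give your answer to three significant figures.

0.111 J

The work done by the electric force is W_field = −ΔU = −q(V_B − V_A) = q(V_A − V_B).
At A: distance to the source charge is 1.35 m; V_A = kq₁/r = 5.16×10⁴ V.
At B: distance to the source charge is 1.09 m; V_B = kq₁/r = 6.38×10⁴ V.
ΔV = V_B − V_A = 1.23×10⁴ V.
W_field = −qΔV = −(-9.03×10⁻⁶ C)(1.23×10⁴ V) = 0.111 J.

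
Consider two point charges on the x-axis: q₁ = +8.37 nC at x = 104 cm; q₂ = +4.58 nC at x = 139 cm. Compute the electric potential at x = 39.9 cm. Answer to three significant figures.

Electric potential is a scalar, so the contributions from each charge add algebraically: V = Σ kqᵢ/rᵢ.
Distances from the field point to each charge: r₁ = 0.641 m, r₂ = 0.991 m.
V = k[(8.37×10⁻⁹)/(0.641) + (4.58×10⁻⁹)/(0.991)] = 159 V.

159 V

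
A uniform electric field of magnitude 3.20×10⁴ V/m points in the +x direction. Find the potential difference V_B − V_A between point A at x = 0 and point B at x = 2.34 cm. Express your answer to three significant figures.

-749 V

In a uniform field, potential decreases in the direction of E: V_B − V_A = −E·Δx.
V_B − V_A = −(3.20×10⁴ V/m)(0.0234 m) = -749 V.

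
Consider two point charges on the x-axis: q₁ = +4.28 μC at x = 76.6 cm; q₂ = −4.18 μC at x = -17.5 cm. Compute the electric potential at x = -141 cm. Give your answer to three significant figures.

Electric potential is a scalar, so the contributions from each charge add algebraically: V = Σ kqᵢ/rᵢ.
Distances from the field point to each charge: r₁ = 2.18 m, r₂ = 1.23 m.
V = k[(4.28×10⁻⁶)/(2.18) + (-4.18×10⁻⁶)/(1.23)] = -1.27×10⁴ V.

-1.27×10⁴ V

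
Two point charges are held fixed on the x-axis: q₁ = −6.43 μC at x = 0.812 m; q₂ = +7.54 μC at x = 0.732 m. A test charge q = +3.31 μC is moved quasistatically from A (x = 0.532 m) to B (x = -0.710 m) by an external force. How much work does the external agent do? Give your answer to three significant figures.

For quasistatic motion the external work equals the change in potential energy: W_ext = qΔV = q(V_B − V_A).
At A: distances to the source charges are 0.280 m, 0.200 m; V_A = Σ kqᵢ/rᵢ = 1.32×10⁵ V.
At B: distances to the source charges are 1.52 m, 1.44 m; V_B = Σ kqᵢ/rᵢ = 9030 V.
ΔV = V_B − V_A = -1.23×10⁵ V.
W_ext = qΔV = (3.31×10⁻⁶ C)(-1.23×10⁵ V) = -0.409 J.

-0.409 J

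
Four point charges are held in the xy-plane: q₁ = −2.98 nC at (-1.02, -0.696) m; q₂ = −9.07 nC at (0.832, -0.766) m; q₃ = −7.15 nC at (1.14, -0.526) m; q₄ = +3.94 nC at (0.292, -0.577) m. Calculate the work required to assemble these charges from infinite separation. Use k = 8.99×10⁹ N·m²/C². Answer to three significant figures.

7.73×10⁻⁷ J

The assembly work is the sum of pairwise potential energies, U = Σ_{i<j} kqᵢqⱼ/rᵢⱼ.
Pair separations: r₁₂ = 1.85 m, r₁₃ = 2.17 m, r₁₄ = 1.32 m, r₂₃ = 0.390 m, r₂₄ = 0.572 m, r₃₄ = 0.850 m.
Summing all 6 pair terms gives U = 7.73×10⁻⁷ J.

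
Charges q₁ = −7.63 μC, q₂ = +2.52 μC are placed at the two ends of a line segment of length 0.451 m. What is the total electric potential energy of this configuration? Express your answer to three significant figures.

-0.383 J

The work to assemble the configuration equals its total potential energy, U = Σ kqᵢqⱼ/rᵢⱼ over all pairs.
The separation is r = 0.451 m.
U = (-0.383) = -0.383 J.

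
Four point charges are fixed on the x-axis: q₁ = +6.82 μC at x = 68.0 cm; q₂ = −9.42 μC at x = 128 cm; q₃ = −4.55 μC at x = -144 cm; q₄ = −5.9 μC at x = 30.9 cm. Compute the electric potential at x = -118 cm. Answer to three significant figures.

The total potential is the scalar sum of each charge's contribution, V = Σ kqᵢ/rᵢ.
Distances from the field point to each charge: r₁ = 1.86 m, r₂ = 2.46 m, r₃ = 0.260 m, r₄ = 1.49 m.
V = k[(6.82×10⁻⁶)/(1.86) + (-9.42×10⁻⁶)/(2.46) + (-4.55×10⁻⁶)/(0.260) + (-5.90×10⁻⁶)/(1.49)] = -1.94×10⁵ V.

-1.94×10⁵ V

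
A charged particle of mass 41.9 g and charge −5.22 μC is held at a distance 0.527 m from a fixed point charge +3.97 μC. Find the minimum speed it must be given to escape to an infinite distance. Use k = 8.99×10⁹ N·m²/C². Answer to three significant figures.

To just escape, total mechanical energy must reach zero at infinity: ½mv²_min + U = 0, so ½mv²_min = −U = |kQq|/r.
|U| = |kQq|/r = (8.99×10⁹ N·m²/C²)(3.97×10⁻⁶)(5.22×10⁻⁶)/(0.527) = 0.354 J.
v_min = √(2|U|/m) = √(2·0.354/0.0419) = 4.11 m/s.

4.11 m/s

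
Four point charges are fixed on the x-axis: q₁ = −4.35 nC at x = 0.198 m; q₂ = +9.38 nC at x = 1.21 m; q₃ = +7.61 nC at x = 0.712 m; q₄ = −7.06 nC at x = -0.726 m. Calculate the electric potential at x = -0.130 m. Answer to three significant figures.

-81.5 V

Electric potential is a scalar, so the contributions from each charge add algebraically: V = Σ kqᵢ/rᵢ.
Distances from the field point to each charge: r₁ = 0.328 m, r₂ = 1.34 m, r₃ = 0.842 m, r₄ = 0.596 m.
V = k[(-4.35×10⁻⁹)/(0.328) + (9.38×10⁻⁹)/(1.34) + (7.61×10⁻⁹)/(0.842) + (-7.06×10⁻⁹)/(0.596)] = -81.5 V.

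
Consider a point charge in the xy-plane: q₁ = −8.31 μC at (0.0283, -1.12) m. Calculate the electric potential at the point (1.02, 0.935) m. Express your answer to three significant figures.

The total potential is the scalar sum of each charge's contribution, V = Σ kqᵢ/rᵢ.
Distances from the field point to each charge: r₁ = 2.28 m.
V = k[(-8.31×10⁻⁶)/(2.28)] = -3.27×10⁴ V.

-3.27×10⁴ V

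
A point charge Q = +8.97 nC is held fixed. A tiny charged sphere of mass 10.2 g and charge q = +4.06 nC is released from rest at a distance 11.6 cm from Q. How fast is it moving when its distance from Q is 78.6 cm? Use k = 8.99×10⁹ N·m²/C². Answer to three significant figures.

Only the electrostatic force acts, so mechanical energy is conserved: ½mv² = U₁ − U₂ = kQq(1/r₁ − 1/r₂).
U₁ − U₂ = (8.99×10⁹ N·m²/C²)(8.97×10⁻⁹ C)(4.06×10⁻⁹ C)(1/0.116 − 1/0.786) = 2.41×10⁻⁶ J.
v = √(2·2.41×10⁻⁶/0.0102) = 0.0217 m/s.

0.0217 m/s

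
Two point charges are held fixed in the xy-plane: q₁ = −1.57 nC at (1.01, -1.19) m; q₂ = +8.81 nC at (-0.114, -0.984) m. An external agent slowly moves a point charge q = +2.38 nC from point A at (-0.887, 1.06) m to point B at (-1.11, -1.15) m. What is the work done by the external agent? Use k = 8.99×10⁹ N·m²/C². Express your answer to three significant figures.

9.60×10⁻⁸ J

For quasistatic motion the external work equals the change in potential energy: W_ext = qΔV = q(V_B − V_A).
At A: distances to the source charges are 2.94 m, 2.19 m; V_A = Σ kqᵢ/rᵢ = 31.4 V.
At B: distances to the source charges are 2.12 m, 1.01 m; V_B = Σ kqᵢ/rᵢ = 71.8 V.
ΔV = V_B − V_A = 40.3 V.
W_ext = qΔV = (2.38×10⁻⁹ C)(40.3 V) = 9.60×10⁻⁸ J.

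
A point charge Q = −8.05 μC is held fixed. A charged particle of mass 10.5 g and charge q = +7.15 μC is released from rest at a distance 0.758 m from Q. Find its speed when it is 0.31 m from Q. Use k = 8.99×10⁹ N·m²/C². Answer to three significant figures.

Only the electrostatic force acts, so mechanical energy is conserved: ½mv² = U₁ − U₂ = kQq(1/r₁ − 1/r₂).
U₁ − U₂ = (8.99×10⁹ N·m²/C²)(-8.05×10⁻⁶ C)(7.15×10⁻⁶ C)(1/0.758 − 1/0.310) = 0.987 J.
v = √(2·0.987/0.0105) = 13.7 m/s.

13.7 m/s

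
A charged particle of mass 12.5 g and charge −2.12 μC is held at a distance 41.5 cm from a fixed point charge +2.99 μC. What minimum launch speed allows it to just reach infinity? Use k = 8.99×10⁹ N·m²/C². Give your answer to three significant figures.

4.69 m/s

To just escape, total mechanical energy must reach zero at infinity: ½mv²_min + U = 0, so ½mv²_min = −U = |kQq|/r.
|U| = |kQq|/r = (8.99×10⁹ N·m²/C²)(2.99×10⁻⁶)(2.12×10⁻⁶)/(0.415) = 0.137 J.
v_min = √(2|U|/m) = √(2·0.137/0.0125) = 4.69 m/s.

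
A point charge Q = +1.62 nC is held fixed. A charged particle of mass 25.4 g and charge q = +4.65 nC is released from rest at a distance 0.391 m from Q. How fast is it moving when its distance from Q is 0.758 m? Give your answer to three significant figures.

Only the electrostatic force acts, so mechanical energy is conserved: ½mv² = U₁ − U₂ = kQq(1/r₁ − 1/r₂).
U₁ − U₂ = (8.99×10⁹ N·m²/C²)(1.62×10⁻⁹ C)(4.65×10⁻⁹ C)(1/0.391 − 1/0.758) = 8.39×10⁻⁸ J.
v = √(2·8.39×10⁻⁸/0.0254) = 2.57×10⁻³ m/s.

2.57×10⁻³ m/s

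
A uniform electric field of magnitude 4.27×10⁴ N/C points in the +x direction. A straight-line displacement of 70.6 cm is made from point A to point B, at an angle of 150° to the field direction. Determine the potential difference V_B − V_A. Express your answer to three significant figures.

Only the component of displacement along E changes the potential: ΔV = −E·d·cosθ.
ΔV = −(4.27×10⁴ V/m)(0.706 m)cos150° = 2.61×10⁴ V.

2.61×10⁴ V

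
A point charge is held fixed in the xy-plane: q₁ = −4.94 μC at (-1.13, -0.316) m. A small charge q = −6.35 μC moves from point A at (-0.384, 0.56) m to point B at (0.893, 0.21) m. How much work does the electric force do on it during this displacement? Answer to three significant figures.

0.110 J

The work done by the electric force is W_field = −ΔU = −q(V_B − V_A) = q(V_A − V_B).
At A: distance to the source charge is 1.15 m; V_A = kq₁/r = -3.86×10⁴ V.
At B: distance to the source charge is 2.09 m; V_B = kq₁/r = -2.12×10⁴ V.
ΔV = V_B − V_A = 1.74×10⁴ V.
W_field = −qΔV = −(-6.35×10⁻⁶ C)(1.74×10⁴ V) = 0.110 J.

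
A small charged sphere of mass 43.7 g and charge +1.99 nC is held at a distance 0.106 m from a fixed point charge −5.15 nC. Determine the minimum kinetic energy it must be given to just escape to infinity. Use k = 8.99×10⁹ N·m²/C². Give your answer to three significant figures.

To just escape, total mechanical energy must reach zero at infinity: ½mv²_min + U = 0, so ½mv²_min = −U = |kQq|/r.
|U| = |kQq|/r = (8.99×10⁹ N·m²/C²)(5.15×10⁻⁹)(1.99×10⁻⁹)/(0.106) = 8.69×10⁻⁷ J.

8.69×10⁻⁷ J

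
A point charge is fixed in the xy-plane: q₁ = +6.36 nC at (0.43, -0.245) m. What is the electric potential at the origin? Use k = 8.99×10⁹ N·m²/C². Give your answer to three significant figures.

116 V

The total potential is the scalar sum of each charge's contribution, V = Σ kqᵢ/rᵢ.
Distances from the field point to each charge: r₁ = 0.495 m.
V = k[(6.36×10⁻⁹)/(0.495)] = 116 V.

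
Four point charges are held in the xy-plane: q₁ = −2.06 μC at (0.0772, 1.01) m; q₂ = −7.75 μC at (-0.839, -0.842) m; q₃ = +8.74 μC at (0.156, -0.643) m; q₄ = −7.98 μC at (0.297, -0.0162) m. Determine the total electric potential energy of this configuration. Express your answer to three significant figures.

The assembly work is the sum of pairwise potential energies, U = Σ_{i<j} kqᵢqⱼ/rᵢⱼ.
Pair separations: r₁₂ = 2.07 m, r₁₃ = 1.65 m, r₁₄ = 1.05 m, r₂₃ = 1.01 m, r₂₄ = 1.40 m, r₃₄ = 0.642 m.
Summing all 6 pair terms gives U = -1.07 J.

-1.07 J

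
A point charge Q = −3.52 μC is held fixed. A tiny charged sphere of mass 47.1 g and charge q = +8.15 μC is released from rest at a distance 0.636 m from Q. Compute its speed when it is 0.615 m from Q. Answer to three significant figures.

Only the electrostatic force acts, so mechanical energy is conserved: ½mv² = U₁ − U₂ = kQq(1/r₁ − 1/r₂).
U₁ − U₂ = (8.99×10⁹ N·m²/C²)(-3.52×10⁻⁶ C)(8.15×10⁻⁶ C)(1/0.636 − 1/0.615) = 0.0138 J.
v = √(2·0.0138/0.0471) = 0.767 m/s.

0.767 m/s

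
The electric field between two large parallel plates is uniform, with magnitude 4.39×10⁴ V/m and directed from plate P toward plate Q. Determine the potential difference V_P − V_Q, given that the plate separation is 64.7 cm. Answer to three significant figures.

In a uniform field, potential decreases in the direction of E: ΔV = −E·d for a displacement d parallel to E.
Going from Q to P is a displacement of 64.7 cm opposite to the field, so V_P − V_Q = +Ed = 2.84×10⁴ V.

2.84×10⁴ V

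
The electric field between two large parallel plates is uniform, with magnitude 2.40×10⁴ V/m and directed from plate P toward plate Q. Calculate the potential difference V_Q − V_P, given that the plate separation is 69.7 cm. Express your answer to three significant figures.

In a uniform field, potential decreases in the direction of E: ΔV = −E·d for a displacement d parallel to E.
Going from P to Q is a displacement of 69.7 cm along the field, so V_Q − V_P = −Ed = -1.67×10⁴ V.

-1.67×10⁴ V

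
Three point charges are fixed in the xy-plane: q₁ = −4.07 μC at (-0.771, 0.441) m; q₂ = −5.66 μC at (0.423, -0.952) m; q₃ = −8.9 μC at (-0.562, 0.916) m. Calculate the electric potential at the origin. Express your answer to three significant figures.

The total potential is the scalar sum of each charge's contribution, V = Σ kqᵢ/rᵢ.
Distances from the field point to each charge: r₁ = 0.888 m, r₂ = 1.04 m, r₃ = 1.07 m.
V = k[(-4.07×10⁻⁶)/(0.888) + (-5.66×10⁻⁶)/(1.04) + (-8.90×10⁻⁶)/(1.07)] = -1.64×10⁵ V.

-1.64×10⁵ V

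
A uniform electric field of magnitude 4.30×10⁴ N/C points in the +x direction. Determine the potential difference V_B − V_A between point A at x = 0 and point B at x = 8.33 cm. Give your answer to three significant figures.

-3580 V

In a uniform field, potential decreases in the direction of E: V_B − V_A = −E·Δx.
V_B − V_A = −(4.30×10⁴ V/m)(0.0833 m) = -3580 V.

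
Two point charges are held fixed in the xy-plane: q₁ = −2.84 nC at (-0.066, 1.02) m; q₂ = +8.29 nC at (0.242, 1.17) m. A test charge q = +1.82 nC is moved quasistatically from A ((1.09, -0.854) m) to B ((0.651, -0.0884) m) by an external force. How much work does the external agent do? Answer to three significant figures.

2.66×10⁻⁸ J

For quasistatic motion the external work equals the change in potential energy: W_ext = qΔV = q(V_B − V_A).
At A: distances to the source charges are 2.20 m, 2.19 m; V_A = Σ kqᵢ/rᵢ = 22.4 V.
At B: distances to the source charges are 1.32 m, 1.32 m; V_B = Σ kqᵢ/rᵢ = 37.0 V.
ΔV = V_B − V_A = 14.6 V.
W_ext = qΔV = (1.82×10⁻⁹ C)(14.6 V) = 2.66×10⁻⁸ J.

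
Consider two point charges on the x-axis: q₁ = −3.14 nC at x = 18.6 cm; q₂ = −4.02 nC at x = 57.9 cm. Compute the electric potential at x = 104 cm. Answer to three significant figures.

-111 V

The total potential is the scalar sum of each charge's contribution, V = Σ kqᵢ/rᵢ.
Distances from the field point to each charge: r₁ = 0.854 m, r₂ = 0.461 m.
V = k[(-3.14×10⁻⁹)/(0.854) + (-4.02×10⁻⁹)/(0.461)] = -111 V.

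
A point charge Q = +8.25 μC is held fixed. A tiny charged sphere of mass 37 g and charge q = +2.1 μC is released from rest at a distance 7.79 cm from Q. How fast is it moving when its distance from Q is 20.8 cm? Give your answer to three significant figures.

Only the electrostatic force acts, so mechanical energy is conserved: ½mv² = U₁ − U₂ = kQq(1/r₁ − 1/r₂).
U₁ − U₂ = (8.99×10⁹ N·m²/C²)(8.25×10⁻⁶ C)(2.10×10⁻⁶ C)(1/0.0779 − 1/0.208) = 1.25 J.
v = √(2·1.25/0.0370) = 8.22 m/s.

8.22 m/s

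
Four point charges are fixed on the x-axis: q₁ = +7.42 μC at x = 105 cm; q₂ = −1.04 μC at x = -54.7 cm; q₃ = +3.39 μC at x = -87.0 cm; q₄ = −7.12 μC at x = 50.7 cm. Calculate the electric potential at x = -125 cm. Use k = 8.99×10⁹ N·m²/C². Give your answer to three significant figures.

5.95×10⁴ V

The total potential is the scalar sum of each charge's contribution, V = Σ kqᵢ/rᵢ.
Distances from the field point to each charge: r₁ = 2.30 m, r₂ = 0.703 m, r₃ = 0.380 m, r₄ = 1.76 m.
V = k[(7.42×10⁻⁶)/(2.30) + (-1.04×10⁻⁶)/(0.703) + (3.39×10⁻⁶)/(0.380) + (-7.12×10⁻⁶)/(1.76)] = 5.95×10⁴ V.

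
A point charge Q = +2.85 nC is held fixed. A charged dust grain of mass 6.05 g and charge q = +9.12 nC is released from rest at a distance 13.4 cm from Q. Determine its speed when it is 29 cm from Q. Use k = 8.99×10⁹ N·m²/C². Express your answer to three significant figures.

0.0176 m/s

Only the electrostatic force acts, so mechanical energy is conserved: ½mv² = U₁ − U₂ = kQq(1/r₁ − 1/r₂).
U₁ − U₂ = (8.99×10⁹ N·m²/C²)(2.85×10⁻⁹ C)(9.12×10⁻⁹ C)(1/0.134 − 1/0.290) = 9.38×10⁻⁷ J.
v = √(2·9.38×10⁻⁷/6.05×10⁻³) = 0.0176 m/s.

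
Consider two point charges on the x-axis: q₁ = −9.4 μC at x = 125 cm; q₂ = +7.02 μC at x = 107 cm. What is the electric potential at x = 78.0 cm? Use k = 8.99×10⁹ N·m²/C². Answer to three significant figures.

The total potential is the scalar sum of each charge's contribution, V = Σ kqᵢ/rᵢ.
Distances from the field point to each charge: r₁ = 0.470 m, r₂ = 0.290 m.
V = k[(-9.40×10⁻⁶)/(0.470) + (7.02×10⁻⁶)/(0.290)] = 3.78×10⁴ V.

3.78×10⁴ V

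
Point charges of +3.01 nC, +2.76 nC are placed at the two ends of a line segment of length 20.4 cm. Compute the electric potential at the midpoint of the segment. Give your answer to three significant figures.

Electric potential is a scalar, so the contributions from each charge add algebraically: V = Σ kqᵢ/rᵢ.
Each charge is 0.102 m from the midpoint.
V = k[(3.01×10⁻⁹)/(0.102) + (2.76×10⁻⁹)/(0.102)] = 509 V.

509 V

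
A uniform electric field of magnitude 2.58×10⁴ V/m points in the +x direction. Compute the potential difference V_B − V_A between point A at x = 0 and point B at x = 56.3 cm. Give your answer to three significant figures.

In a uniform field, potential decreases in the direction of E: V_B − V_A = −E·Δx.
V_B − V_A = −(2.58×10⁴ V/m)(0.563 m) = -1.45×10⁴ V.

-1.45×10⁴ V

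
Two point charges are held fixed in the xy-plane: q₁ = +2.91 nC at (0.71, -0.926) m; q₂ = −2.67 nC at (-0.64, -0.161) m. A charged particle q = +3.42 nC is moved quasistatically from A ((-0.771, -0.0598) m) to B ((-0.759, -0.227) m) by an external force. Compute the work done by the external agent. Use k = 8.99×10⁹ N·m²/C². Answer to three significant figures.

-1.05×10⁻⁷ J

For quasistatic motion the external work equals the change in potential energy: W_ext = qΔV = q(V_B − V_A).
At A: distances to the source charges are 1.72 m, 0.166 m; V_A = Σ kqᵢ/rᵢ = -130 V.
At B: distances to the source charges are 1.63 m, 0.136 m; V_B = Σ kqᵢ/rᵢ = -160 V.
ΔV = V_B − V_A = -30.6 V.
W_ext = qΔV = (3.42×10⁻⁹ C)(-30.6 V) = -1.05×10⁻⁷ J.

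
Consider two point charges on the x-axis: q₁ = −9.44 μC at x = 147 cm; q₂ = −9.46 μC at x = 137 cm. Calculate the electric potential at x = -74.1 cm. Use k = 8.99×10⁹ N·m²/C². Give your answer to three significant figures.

Electric potential is a scalar, so the contributions from each charge add algebraically: V = Σ kqᵢ/rᵢ.
Distances from the field point to each charge: r₁ = 2.21 m, r₂ = 2.11 m.
V = k[(-9.44×10⁻⁶)/(2.21) + (-9.46×10⁻⁶)/(2.11)] = -7.87×10⁴ V.

-7.87×10⁴ V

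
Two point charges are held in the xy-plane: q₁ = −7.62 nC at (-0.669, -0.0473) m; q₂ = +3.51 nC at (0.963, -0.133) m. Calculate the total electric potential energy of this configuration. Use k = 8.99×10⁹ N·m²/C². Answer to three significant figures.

The assembly work is the sum of pairwise potential energies, U = Σ_{i<j} kqᵢqⱼ/rᵢⱼ.
Pair separations: r₁₂ = 1.63 m.
U = (-1.47×10⁻⁷) = -1.47×10⁻⁷ J.

-1.47×10⁻⁷ J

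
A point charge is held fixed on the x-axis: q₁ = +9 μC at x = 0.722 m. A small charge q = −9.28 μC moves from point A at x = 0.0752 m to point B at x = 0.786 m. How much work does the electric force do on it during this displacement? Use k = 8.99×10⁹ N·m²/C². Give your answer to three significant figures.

10.6 J

The work done by the electric force is W_field = −ΔU = −q(V_B − V_A) = q(V_A − V_B).
At A: distance to the source charge is 0.647 m; V_A = kq₁/r = 1.25×10⁵ V.
At B: distance to the source charge is 0.0640 m; V_B = kq₁/r = 1.26×10⁶ V.
ΔV = V_B − V_A = 1.14×10⁶ V.
W_field = −qΔV = −(-9.28×10⁻⁶ C)(1.14×10⁶ V) = 10.6 J.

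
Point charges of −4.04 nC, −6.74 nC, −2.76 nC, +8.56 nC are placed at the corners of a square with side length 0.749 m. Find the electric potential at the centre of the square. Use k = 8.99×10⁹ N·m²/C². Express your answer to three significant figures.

Electric potential is a scalar, so the contributions from each charge add algebraically: V = Σ kqᵢ/rᵢ.
The distance from each corner to the centre is a√2/2 = 0.530 m.
V = k[(-4.04×10⁻⁹)/(0.530) + (-6.74×10⁻⁹)/(0.530) + (-2.76×10⁻⁹)/(0.530) + (8.56×10⁻⁹)/(0.530)] = -84.5 V.

-84.5 V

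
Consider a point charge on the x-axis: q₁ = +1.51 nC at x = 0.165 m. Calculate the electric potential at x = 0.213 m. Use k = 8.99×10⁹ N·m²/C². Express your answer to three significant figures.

Electric potential is a scalar, so the contributions from each charge add algebraically: V = Σ kqᵢ/rᵢ.
V = k[(1.51×10⁻⁹)/(0.0480)] = 283 V.

283 V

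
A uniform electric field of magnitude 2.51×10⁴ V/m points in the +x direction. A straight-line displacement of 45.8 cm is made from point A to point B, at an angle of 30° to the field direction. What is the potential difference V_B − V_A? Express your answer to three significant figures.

-9960 V

Only the component of displacement along E changes the potential: ΔV = −E·d·cosθ.
ΔV = −(2.51×10⁴ V/m)(0.458 m)cos30° = -9960 V.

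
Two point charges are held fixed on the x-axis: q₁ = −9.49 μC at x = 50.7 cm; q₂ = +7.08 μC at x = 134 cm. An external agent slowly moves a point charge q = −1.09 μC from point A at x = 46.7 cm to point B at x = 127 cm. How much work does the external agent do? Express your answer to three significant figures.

-3.11 J

For quasistatic motion the external work equals the change in potential energy: W_ext = qΔV = q(V_B − V_A).
At A: distances to the source charges are 0.0400 m, 0.873 m; V_A = Σ kqᵢ/rᵢ = -2.06×10⁶ V.
At B: distances to the source charges are 0.763 m, 0.0700 m; V_B = Σ kqᵢ/rᵢ = 7.97×10⁵ V.
ΔV = V_B − V_A = 2.86×10⁶ V.
W_ext = qΔV = (-1.09×10⁻⁶ C)(2.86×10⁶ V) = -3.11 J.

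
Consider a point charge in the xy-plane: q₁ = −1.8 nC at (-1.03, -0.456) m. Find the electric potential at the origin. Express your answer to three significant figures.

The total potential is the scalar sum of each charge's contribution, V = Σ kqᵢ/rᵢ.
Distances from the field point to each charge: r₁ = 1.13 m.
V = k[(-1.80×10⁻⁹)/(1.13)] = -14.4 V.

-14.4 V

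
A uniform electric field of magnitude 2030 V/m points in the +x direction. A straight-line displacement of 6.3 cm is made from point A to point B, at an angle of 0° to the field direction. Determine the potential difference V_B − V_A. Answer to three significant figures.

-128 V

Only the component of displacement along E changes the potential: ΔV = −E·d·cosθ.
ΔV = −(2030 V/m)(0.0630 m)cos0° = -128 V.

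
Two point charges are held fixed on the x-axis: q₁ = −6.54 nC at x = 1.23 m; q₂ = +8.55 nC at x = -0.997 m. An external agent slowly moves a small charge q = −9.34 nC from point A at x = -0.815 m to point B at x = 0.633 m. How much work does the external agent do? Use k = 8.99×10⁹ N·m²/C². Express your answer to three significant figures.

For quasistatic motion the external work equals the change in potential energy: W_ext = qΔV = q(V_B − V_A).
At A: distances to the source charges are 2.04 m, 0.182 m; V_A = Σ kqᵢ/rᵢ = 394 V.
At B: distances to the source charges are 0.597 m, 1.63 m; V_B = Σ kqᵢ/rᵢ = -51.3 V.
ΔV = V_B − V_A = -445 V.
W_ext = qΔV = (-9.34×10⁻⁹ C)(-445 V) = 4.16×10⁻⁶ J.

4.16×10⁻⁶ J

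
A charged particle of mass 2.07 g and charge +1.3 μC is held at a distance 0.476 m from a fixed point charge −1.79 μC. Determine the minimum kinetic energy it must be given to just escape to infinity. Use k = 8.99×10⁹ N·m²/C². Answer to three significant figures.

0.0439 J

To just escape, total mechanical energy must reach zero at infinity: ½mv²_min + U = 0, so ½mv²_min = −U = |kQq|/r.
|U| = |kQq|/r = (8.99×10⁹ N·m²/C²)(1.79×10⁻⁶)(1.30×10⁻⁶)/(0.476) = 0.0439 J.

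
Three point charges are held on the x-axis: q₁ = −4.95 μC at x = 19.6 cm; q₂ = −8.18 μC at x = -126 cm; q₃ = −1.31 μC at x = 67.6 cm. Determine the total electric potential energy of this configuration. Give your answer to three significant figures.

0.421 J

The work to assemble the configuration equals its total potential energy, U = Σ kqᵢqⱼ/rᵢⱼ over all pairs.
Pair separations: r₁₂ = 1.46 m, r₁₃ = 0.480 m, r₂₃ = 1.94 m.
U = (0.250) + (0.121) + (0.0498) = 0.421 J.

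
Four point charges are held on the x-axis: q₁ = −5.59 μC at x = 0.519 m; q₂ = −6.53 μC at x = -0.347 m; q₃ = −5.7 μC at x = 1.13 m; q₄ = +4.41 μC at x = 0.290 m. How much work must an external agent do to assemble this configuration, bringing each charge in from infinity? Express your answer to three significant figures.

The assembly work is the sum of pairwise potential energies, U = Σ_{i<j} kqᵢqⱼ/rᵢⱼ.
Pair separations: r₁₂ = 0.866 m, r₁₃ = 0.611 m, r₁₄ = 0.229 m, r₂₃ = 1.48 m, r₂₄ = 0.637 m, r₃₄ = 0.840 m.
Summing all 6 pair terms gives U = -0.569 J.

-0.569 J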